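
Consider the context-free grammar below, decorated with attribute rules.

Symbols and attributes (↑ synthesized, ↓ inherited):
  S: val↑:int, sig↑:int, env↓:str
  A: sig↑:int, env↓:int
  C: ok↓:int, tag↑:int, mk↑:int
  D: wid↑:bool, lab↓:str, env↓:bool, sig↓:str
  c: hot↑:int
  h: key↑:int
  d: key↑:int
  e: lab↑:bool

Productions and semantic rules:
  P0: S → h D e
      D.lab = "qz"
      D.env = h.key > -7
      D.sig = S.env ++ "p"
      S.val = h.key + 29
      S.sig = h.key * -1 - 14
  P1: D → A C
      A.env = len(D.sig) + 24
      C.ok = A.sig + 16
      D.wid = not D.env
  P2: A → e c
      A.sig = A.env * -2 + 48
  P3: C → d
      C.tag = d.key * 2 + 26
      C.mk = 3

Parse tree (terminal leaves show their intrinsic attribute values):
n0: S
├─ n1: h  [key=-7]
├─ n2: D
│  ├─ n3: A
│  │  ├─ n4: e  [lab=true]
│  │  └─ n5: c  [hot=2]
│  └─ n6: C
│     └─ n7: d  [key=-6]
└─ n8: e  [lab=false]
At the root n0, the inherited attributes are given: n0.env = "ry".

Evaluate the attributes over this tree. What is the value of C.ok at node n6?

1. n0.env = "ry"  [given at root]
2. n1.key = -7  [terminal]
3. n2.lab = "qz"  ["qz"]
4. n2.env = false  [h.key > -7]
5. n2.sig = "ryp"  [S.env ++ "p"]
6. n3.env = 27  [len(D.sig) + 24]
7. n4.lab = true  [terminal]
8. n5.hot = 2  [terminal]
9. n3.sig = -6  [A.env * -2 + 48]
10. n6.ok = 10  [A.sig + 16]
11. n7.key = -6  [terminal]
12. n6.tag = 14  [d.key * 2 + 26]
13. n6.mk = 3  [3]
14. n2.wid = true  [not D.env]
15. n8.lab = false  [terminal]
16. n0.val = 22  [h.key + 29]
17. n0.sig = -7  [h.key * -1 - 14]

10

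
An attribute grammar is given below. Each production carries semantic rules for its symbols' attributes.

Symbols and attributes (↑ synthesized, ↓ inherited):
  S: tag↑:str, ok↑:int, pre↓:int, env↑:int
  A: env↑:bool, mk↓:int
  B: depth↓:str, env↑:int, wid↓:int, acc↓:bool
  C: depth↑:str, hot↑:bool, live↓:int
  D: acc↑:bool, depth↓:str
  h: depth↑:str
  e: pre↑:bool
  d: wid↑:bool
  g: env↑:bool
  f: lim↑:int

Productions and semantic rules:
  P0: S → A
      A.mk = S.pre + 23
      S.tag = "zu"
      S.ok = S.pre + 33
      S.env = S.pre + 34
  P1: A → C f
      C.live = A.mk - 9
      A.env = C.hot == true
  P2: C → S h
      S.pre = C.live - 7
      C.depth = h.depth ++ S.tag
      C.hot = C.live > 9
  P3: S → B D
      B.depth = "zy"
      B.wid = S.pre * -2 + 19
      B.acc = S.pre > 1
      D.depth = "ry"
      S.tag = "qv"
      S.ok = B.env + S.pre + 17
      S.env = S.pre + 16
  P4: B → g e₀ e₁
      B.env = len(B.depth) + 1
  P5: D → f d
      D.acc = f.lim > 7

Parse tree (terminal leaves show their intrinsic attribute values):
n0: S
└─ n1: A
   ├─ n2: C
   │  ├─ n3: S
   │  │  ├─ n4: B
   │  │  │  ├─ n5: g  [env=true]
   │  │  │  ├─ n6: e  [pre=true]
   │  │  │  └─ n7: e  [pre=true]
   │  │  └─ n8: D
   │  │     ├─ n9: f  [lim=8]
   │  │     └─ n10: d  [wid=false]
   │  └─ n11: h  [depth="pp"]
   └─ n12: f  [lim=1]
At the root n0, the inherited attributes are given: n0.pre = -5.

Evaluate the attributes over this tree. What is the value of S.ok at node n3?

1. n0.pre = -5  [given at root]
2. n1.mk = 18  [S.pre + 23]
3. n2.live = 9  [A.mk - 9]
4. n3.pre = 2  [C.live - 7]
5. n4.depth = "zy"  ["zy"]
6. n4.wid = 15  [S.pre * -2 + 19]
7. n4.acc = true  [S.pre > 1]
8. n5.env = true  [terminal]
9. n6.pre = true  [terminal]
10. n7.pre = true  [terminal]
11. n4.env = 3  [len(B.depth) + 1]
12. n8.depth = "ry"  ["ry"]
13. n9.lim = 8  [terminal]
14. n10.wid = false  [terminal]
15. n8.acc = true  [f.lim > 7]
16. n3.tag = "qv"  ["qv"]
17. n3.ok = 22  [B.env + S.pre + 17]
18. n3.env = 18  [S.pre + 16]
19. n11.depth = "pp"  [terminal]
20. n2.depth = "ppqv"  [h.depth ++ S.tag]
21. n2.hot = false  [C.live > 9]
22. n12.lim = 1  [terminal]
23. n1.env = false  [C.hot == true]
24. n0.tag = "zu"  ["zu"]
25. n0.ok = 28  [S.pre + 33]
26. n0.env = 29  [S.pre + 34]

22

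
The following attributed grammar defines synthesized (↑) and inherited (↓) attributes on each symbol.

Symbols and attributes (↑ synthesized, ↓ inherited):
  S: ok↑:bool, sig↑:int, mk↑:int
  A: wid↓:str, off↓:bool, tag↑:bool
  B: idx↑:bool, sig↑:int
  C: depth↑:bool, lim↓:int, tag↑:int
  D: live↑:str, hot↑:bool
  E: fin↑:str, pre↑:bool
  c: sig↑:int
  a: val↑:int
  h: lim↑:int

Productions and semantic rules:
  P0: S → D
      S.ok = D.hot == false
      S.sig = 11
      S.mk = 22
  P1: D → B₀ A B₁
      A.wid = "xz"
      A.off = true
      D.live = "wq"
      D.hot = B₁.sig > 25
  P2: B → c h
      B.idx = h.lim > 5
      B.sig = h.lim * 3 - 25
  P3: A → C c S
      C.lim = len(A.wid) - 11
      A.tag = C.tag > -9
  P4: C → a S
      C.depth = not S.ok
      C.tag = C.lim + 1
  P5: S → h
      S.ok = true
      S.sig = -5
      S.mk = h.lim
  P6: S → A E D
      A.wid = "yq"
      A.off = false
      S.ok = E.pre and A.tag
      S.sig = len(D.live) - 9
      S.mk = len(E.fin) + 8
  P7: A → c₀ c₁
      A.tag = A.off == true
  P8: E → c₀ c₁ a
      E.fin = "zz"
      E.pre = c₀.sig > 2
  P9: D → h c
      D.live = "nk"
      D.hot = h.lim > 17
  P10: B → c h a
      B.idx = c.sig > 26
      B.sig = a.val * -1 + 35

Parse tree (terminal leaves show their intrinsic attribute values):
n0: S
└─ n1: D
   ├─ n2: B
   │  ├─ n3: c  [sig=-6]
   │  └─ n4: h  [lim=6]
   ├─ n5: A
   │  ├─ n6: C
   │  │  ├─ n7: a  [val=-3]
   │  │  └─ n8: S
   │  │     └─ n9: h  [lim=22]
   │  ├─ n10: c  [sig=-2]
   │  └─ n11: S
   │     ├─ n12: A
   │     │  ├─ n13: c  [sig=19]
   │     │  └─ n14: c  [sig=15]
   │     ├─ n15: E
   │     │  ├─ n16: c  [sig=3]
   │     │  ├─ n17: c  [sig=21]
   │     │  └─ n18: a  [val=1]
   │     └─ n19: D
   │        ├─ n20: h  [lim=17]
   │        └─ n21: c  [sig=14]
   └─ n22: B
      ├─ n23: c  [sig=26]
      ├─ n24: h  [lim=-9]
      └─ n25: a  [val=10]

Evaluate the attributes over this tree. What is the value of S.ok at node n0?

1. n3.sig = -6  [terminal]
2. n4.lim = 6  [terminal]
3. n2.idx = true  [h.lim > 5]
4. n2.sig = -7  [h.lim * 3 - 25]
5. n5.wid = "xz"  ["xz"]
6. n5.off = true  [true]
7. n6.lim = -9  [len(A.wid) - 11]
8. n7.val = -3  [terminal]
9. n9.lim = 22  [terminal]
10. n8.ok = true  [true]
11. n8.sig = -5  [-5]
12. n8.mk = 22  [h.lim]
13. n6.depth = false  [not S.ok]
14. n6.tag = -8  [C.lim + 1]
15. n10.sig = -2  [terminal]
16. n12.wid = "yq"  ["yq"]
17. n12.off = false  [false]
18. n13.sig = 19  [terminal]
19. n14.sig = 15  [terminal]
20. n12.tag = false  [A.off == true]
21. n16.sig = 3  [terminal]
22. n17.sig = 21  [terminal]
23. n18.val = 1  [terminal]
24. n15.fin = "zz"  ["zz"]
25. n15.pre = true  [c₀.sig > 2]
26. n20.lim = 17  [terminal]
27. n21.sig = 14  [terminal]
28. n19.live = "nk"  ["nk"]
29. n19.hot = false  [h.lim > 17]
30. n11.ok = false  [E.pre and A.tag]
31. n11.sig = -7  [len(D.live) - 9]
32. n11.mk = 10  [len(E.fin) + 8]
33. n5.tag = true  [C.tag > -9]
34. n23.sig = 26  [terminal]
35. n24.lim = -9  [terminal]
36. n25.val = 10  [terminal]
37. n22.idx = false  [c.sig > 26]
38. n22.sig = 25  [a.val * -1 + 35]
39. n1.live = "wq"  ["wq"]
40. n1.hot = false  [B₁.sig > 25]
41. n0.ok = true  [D.hot == false]
42. n0.sig = 11  [11]
43. n0.mk = 22  [22]

true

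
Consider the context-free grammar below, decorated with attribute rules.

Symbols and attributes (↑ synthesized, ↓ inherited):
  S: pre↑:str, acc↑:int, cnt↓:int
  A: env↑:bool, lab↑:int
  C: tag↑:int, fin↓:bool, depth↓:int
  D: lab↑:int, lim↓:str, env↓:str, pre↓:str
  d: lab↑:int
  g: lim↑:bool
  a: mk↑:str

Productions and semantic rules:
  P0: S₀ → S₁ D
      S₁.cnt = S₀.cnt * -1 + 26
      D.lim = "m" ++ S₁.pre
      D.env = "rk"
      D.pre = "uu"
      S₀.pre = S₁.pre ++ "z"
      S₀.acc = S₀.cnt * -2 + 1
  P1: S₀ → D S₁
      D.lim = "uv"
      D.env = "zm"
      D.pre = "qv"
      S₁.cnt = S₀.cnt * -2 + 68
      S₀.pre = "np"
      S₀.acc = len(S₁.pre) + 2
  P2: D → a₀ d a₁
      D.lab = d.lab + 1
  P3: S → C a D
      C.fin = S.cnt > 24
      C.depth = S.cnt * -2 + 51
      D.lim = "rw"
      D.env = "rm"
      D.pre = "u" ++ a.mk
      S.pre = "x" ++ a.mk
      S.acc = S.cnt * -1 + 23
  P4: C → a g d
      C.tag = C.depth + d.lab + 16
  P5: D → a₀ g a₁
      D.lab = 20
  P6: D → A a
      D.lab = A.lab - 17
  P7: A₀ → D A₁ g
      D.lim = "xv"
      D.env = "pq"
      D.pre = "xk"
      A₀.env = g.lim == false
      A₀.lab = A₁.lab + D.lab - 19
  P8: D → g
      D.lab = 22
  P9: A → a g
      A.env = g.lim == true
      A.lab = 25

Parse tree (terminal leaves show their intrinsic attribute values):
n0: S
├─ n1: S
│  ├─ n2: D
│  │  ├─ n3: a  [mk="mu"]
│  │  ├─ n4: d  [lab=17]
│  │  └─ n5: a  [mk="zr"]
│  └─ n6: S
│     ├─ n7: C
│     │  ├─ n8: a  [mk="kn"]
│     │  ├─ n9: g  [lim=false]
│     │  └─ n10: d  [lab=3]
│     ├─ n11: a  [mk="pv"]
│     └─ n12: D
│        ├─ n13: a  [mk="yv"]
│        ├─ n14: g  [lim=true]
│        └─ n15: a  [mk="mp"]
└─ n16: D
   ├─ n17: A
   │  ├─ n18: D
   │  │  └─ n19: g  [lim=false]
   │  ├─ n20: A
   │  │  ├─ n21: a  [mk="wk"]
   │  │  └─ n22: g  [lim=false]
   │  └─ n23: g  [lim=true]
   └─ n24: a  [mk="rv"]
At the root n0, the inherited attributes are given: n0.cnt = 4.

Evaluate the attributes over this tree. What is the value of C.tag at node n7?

22

1. n0.cnt = 4  [given at root]
2. n1.cnt = 22  [S₀.cnt * -1 + 26]
3. n2.lim = "uv"  ["uv"]
4. n2.env = "zm"  ["zm"]
5. n2.pre = "qv"  ["qv"]
6. n3.mk = "mu"  [terminal]
7. n4.lab = 17  [terminal]
8. n5.mk = "zr"  [terminal]
9. n2.lab = 18  [d.lab + 1]
10. n6.cnt = 24  [S₀.cnt * -2 + 68]
11. n7.fin = false  [S.cnt > 24]
12. n7.depth = 3  [S.cnt * -2 + 51]
13. n8.mk = "kn"  [terminal]
14. n9.lim = false  [terminal]
15. n10.lab = 3  [terminal]
16. n7.tag = 22  [C.depth + d.lab + 16]
17. n11.mk = "pv"  [terminal]
18. n12.lim = "rw"  ["rw"]
19. n12.env = "rm"  ["rm"]
20. n12.pre = "upv"  ["u" ++ a.mk]
21. n13.mk = "yv"  [terminal]
22. n14.lim = true  [terminal]
23. n15.mk = "mp"  [terminal]
24. n12.lab = 20  [20]
25. n6.pre = "xpv"  ["x" ++ a.mk]
26. n6.acc = -1  [S.cnt * -1 + 23]
27. n1.pre = "np"  ["np"]
28. n1.acc = 5  [len(S₁.pre) + 2]
29. n16.lim = "mnp"  ["m" ++ S₁.pre]
30. n16.env = "rk"  ["rk"]
31. n16.pre = "uu"  ["uu"]
32. n18.lim = "xv"  ["xv"]
33. n18.env = "pq"  ["pq"]
34. n18.pre = "xk"  ["xk"]
35. n19.lim = false  [terminal]
36. n18.lab = 22  [22]
37. n21.mk = "wk"  [terminal]
38. n22.lim = false  [terminal]
39. n20.env = false  [g.lim == true]
40. n20.lab = 25  [25]
41. n23.lim = true  [terminal]
42. n17.env = false  [g.lim == false]
43. n17.lab = 28  [A₁.lab + D.lab - 19]
44. n24.mk = "rv"  [terminal]
45. n16.lab = 11  [A.lab - 17]
46. n0.pre = "npz"  [S₁.pre ++ "z"]
47. n0.acc = -7  [S₀.cnt * -2 + 1]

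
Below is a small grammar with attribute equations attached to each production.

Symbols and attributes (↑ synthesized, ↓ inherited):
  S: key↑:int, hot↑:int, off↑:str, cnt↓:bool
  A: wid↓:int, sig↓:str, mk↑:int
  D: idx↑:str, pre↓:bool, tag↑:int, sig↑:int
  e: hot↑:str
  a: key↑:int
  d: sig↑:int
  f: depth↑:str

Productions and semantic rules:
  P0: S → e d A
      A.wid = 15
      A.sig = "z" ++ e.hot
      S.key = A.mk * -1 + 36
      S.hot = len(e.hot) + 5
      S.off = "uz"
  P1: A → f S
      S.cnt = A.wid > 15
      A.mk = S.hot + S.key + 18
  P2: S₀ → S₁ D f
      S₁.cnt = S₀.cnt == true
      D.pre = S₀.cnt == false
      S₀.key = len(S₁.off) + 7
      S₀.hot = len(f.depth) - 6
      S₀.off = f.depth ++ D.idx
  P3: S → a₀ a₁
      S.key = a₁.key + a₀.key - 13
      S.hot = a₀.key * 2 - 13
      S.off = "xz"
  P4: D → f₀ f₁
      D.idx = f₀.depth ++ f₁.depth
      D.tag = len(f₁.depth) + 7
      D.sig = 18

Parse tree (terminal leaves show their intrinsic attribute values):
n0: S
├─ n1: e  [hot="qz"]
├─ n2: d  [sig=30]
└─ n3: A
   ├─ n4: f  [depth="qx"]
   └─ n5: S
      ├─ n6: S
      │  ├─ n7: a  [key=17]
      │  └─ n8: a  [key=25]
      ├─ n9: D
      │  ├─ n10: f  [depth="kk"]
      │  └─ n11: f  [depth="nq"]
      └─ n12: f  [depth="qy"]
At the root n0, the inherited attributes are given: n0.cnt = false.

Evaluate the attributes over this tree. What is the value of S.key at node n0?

13

1. n0.cnt = false  [given at root]
2. n1.hot = "qz"  [terminal]
3. n2.sig = 30  [terminal]
4. n3.wid = 15  [15]
5. n3.sig = "zqz"  ["z" ++ e.hot]
6. n4.depth = "qx"  [terminal]
7. n5.cnt = false  [A.wid > 15]
8. n6.cnt = false  [S₀.cnt == true]
9. n7.key = 17  [terminal]
10. n8.key = 25  [terminal]
11. n6.key = 29  [a₁.key + a₀.key - 13]
12. n6.hot = 21  [a₀.key * 2 - 13]
13. n6.off = "xz"  ["xz"]
14. n9.pre = true  [S₀.cnt == false]
15. n10.depth = "kk"  [terminal]
16. n11.depth = "nq"  [terminal]
17. n9.idx = "kknq"  [f₀.depth ++ f₁.depth]
18. n9.tag = 9  [len(f₁.depth) + 7]
19. n9.sig = 18  [18]
20. n12.depth = "qy"  [terminal]
21. n5.key = 9  [len(S₁.off) + 7]
22. n5.hot = -4  [len(f.depth) - 6]
23. n5.off = "qykknq"  [f.depth ++ D.idx]
24. n3.mk = 23  [S.hot + S.key + 18]
25. n0.key = 13  [A.mk * -1 + 36]
26. n0.hot = 7  [len(e.hot) + 5]
27. n0.off = "uz"  ["uz"]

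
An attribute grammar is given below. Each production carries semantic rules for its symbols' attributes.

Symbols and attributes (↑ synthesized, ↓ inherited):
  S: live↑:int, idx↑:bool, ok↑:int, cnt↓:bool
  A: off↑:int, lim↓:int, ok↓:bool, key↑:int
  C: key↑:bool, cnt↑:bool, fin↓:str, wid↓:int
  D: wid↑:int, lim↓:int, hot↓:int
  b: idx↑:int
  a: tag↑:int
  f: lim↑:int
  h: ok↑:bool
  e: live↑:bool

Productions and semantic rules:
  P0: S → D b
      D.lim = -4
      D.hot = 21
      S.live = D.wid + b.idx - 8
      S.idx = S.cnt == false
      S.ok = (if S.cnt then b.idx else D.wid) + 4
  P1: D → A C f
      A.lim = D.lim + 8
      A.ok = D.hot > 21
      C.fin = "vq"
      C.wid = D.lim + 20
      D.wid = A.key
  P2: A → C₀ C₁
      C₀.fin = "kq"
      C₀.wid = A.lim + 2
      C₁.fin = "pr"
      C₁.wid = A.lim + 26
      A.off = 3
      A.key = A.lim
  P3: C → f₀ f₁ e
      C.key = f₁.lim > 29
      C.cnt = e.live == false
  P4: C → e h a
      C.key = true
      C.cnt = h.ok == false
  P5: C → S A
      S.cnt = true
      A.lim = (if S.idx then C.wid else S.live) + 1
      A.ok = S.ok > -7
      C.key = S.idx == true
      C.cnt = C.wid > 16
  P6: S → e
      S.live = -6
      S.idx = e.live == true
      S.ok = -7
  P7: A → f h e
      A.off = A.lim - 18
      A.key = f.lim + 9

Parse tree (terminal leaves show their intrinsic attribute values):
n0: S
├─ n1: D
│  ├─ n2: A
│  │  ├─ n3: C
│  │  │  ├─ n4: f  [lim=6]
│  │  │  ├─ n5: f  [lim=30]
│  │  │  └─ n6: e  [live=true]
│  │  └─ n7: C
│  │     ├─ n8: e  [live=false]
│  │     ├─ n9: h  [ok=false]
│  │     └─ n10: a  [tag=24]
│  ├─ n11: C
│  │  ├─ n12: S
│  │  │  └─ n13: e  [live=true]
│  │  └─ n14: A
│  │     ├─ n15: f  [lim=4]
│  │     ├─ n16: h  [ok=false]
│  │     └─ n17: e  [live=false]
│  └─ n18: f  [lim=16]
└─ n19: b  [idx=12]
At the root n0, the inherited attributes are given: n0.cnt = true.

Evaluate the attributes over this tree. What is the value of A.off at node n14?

-1

1. n0.cnt = true  [given at root]
2. n1.lim = -4  [-4]
3. n1.hot = 21  [21]
4. n2.lim = 4  [D.lim + 8]
5. n2.ok = false  [D.hot > 21]
6. n3.fin = "kq"  ["kq"]
7. n3.wid = 6  [A.lim + 2]
8. n4.lim = 6  [terminal]
9. n5.lim = 30  [terminal]
10. n6.live = true  [terminal]
11. n3.key = true  [f₁.lim > 29]
12. n3.cnt = false  [e.live == false]
13. n7.fin = "pr"  ["pr"]
14. n7.wid = 30  [A.lim + 26]
15. n8.live = false  [terminal]
16. n9.ok = false  [terminal]
17. n10.tag = 24  [terminal]
18. n7.key = true  [true]
19. n7.cnt = true  [h.ok == false]
20. n2.off = 3  [3]
21. n2.key = 4  [A.lim]
22. n11.fin = "vq"  ["vq"]
23. n11.wid = 16  [D.lim + 20]
24. n12.cnt = true  [true]
25. n13.live = true  [terminal]
26. n12.live = -6  [-6]
27. n12.idx = true  [e.live == true]
28. n12.ok = -7  [-7]
29. n14.lim = 17  [(if S.idx then C.wid else S.live) + 1]
30. n14.ok = false  [S.ok > -7]
31. n15.lim = 4  [terminal]
32. n16.ok = false  [terminal]
33. n17.live = false  [terminal]
34. n14.off = -1  [A.lim - 18]
35. n14.key = 13  [f.lim + 9]
36. n11.key = true  [S.idx == true]
37. n11.cnt = false  [C.wid > 16]
38. n18.lim = 16  [terminal]
39. n1.wid = 4  [A.key]
40. n19.idx = 12  [terminal]
41. n0.live = 8  [D.wid + b.idx - 8]
42. n0.idx = false  [S.cnt == false]
43. n0.ok = 16  [(if S.cnt then b.idx else D.wid) + 4]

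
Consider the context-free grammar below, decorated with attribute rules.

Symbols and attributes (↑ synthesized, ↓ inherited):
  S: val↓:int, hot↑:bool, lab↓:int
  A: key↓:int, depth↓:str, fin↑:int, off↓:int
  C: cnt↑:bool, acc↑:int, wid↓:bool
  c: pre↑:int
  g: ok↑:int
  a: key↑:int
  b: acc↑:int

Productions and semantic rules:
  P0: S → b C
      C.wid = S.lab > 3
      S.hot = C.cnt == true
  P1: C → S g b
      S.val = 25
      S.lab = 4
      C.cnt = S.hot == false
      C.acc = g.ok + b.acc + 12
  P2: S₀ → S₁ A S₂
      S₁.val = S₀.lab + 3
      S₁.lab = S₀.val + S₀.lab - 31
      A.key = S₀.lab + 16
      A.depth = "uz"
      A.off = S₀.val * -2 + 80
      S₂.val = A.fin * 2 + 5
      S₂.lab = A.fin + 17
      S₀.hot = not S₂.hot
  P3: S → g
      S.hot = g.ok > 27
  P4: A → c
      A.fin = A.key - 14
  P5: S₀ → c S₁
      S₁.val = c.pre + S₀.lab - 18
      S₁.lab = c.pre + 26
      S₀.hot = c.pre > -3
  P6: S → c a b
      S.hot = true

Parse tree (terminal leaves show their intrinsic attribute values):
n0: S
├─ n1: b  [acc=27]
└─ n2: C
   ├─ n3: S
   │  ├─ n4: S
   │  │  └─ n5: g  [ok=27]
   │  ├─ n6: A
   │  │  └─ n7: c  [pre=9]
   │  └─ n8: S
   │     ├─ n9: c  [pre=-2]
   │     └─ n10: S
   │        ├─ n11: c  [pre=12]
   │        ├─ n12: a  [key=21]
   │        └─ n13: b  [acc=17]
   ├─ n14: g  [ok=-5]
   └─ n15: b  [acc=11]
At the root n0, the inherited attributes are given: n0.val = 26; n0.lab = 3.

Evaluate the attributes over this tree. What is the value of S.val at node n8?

1. n0.val = 26  [given at root]
2. n0.lab = 3  [given at root]
3. n1.acc = 27  [terminal]
4. n2.wid = false  [S.lab > 3]
5. n3.val = 25  [25]
6. n3.lab = 4  [4]
7. n4.val = 7  [S₀.lab + 3]
8. n4.lab = -2  [S₀.val + S₀.lab - 31]
9. n5.ok = 27  [terminal]
10. n4.hot = false  [g.ok > 27]
11. n6.key = 20  [S₀.lab + 16]
12. n6.depth = "uz"  ["uz"]
13. n6.off = 30  [S₀.val * -2 + 80]
14. n7.pre = 9  [terminal]
15. n6.fin = 6  [A.key - 14]
16. n8.val = 17  [A.fin * 2 + 5]
17. n8.lab = 23  [A.fin + 17]
18. n9.pre = -2  [terminal]
19. n10.val = 3  [c.pre + S₀.lab - 18]
20. n10.lab = 24  [c.pre + 26]
21. n11.pre = 12  [terminal]
22. n12.key = 21  [terminal]
23. n13.acc = 17  [terminal]
24. n10.hot = true  [true]
25. n8.hot = true  [c.pre > -3]
26. n3.hot = false  [not S₂.hot]
27. n14.ok = -5  [terminal]
28. n15.acc = 11  [terminal]
29. n2.cnt = true  [S.hot == false]
30. n2.acc = 18  [g.ok + b.acc + 12]
31. n0.hot = true  [C.cnt == true]

17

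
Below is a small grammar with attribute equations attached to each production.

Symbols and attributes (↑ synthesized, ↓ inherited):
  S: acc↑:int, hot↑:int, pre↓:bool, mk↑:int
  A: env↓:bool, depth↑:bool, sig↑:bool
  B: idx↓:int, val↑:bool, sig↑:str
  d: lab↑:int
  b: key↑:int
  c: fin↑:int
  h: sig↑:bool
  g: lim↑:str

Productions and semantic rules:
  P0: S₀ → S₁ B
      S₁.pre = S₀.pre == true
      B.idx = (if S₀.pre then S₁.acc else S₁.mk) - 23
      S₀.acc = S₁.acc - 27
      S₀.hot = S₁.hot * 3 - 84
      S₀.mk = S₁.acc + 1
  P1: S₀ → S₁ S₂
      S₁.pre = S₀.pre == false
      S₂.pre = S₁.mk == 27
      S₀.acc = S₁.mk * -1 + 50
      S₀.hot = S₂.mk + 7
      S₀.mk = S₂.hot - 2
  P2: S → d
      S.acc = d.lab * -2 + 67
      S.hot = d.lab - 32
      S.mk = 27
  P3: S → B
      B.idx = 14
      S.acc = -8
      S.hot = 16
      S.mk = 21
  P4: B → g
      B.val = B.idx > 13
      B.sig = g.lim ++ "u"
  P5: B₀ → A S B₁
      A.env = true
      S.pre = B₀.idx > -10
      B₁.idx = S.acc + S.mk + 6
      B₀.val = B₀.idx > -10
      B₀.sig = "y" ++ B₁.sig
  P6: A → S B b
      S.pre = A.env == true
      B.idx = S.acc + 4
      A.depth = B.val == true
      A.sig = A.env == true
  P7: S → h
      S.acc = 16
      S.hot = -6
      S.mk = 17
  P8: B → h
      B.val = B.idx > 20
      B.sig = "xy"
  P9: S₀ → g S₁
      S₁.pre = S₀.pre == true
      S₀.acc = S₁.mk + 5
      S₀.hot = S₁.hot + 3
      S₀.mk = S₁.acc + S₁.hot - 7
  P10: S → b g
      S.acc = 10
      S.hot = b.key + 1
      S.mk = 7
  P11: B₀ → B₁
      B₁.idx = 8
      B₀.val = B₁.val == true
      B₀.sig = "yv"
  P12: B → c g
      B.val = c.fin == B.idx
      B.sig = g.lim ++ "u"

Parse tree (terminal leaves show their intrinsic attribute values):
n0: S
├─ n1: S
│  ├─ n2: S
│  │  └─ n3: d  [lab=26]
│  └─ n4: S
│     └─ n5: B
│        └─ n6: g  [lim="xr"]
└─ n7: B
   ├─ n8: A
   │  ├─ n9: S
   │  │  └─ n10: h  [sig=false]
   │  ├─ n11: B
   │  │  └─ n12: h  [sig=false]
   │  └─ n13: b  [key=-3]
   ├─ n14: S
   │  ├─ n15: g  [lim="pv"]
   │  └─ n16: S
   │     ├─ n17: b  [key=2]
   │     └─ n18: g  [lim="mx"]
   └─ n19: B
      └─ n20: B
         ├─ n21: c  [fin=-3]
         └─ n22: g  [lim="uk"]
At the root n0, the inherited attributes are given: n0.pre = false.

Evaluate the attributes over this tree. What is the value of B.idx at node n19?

1. n0.pre = false  [given at root]
2. n1.pre = false  [S₀.pre == true]
3. n2.pre = true  [S₀.pre == false]
4. n3.lab = 26  [terminal]
5. n2.acc = 15  [d.lab * -2 + 67]
6. n2.hot = -6  [d.lab - 32]
7. n2.mk = 27  [27]
8. n4.pre = true  [S₁.mk == 27]
9. n5.idx = 14  [14]
10. n6.lim = "xr"  [terminal]
11. n5.val = true  [B.idx > 13]
12. n5.sig = "xru"  [g.lim ++ "u"]
13. n4.acc = -8  [-8]
14. n4.hot = 16  [16]
15. n4.mk = 21  [21]
16. n1.acc = 23  [S₁.mk * -1 + 50]
17. n1.hot = 28  [S₂.mk + 7]
18. n1.mk = 14  [S₂.hot - 2]
19. n7.idx = -9  [(if S₀.pre then S₁.acc else S₁.mk) - 23]
20. n8.env = true  [true]
21. n9.pre = true  [A.env == true]
22. n10.sig = false  [terminal]
23. n9.acc = 16  [16]
24. n9.hot = -6  [-6]
25. n9.mk = 17  [17]
26. n11.idx = 20  [S.acc + 4]
27. n12.sig = false  [terminal]
28. n11.val = false  [B.idx > 20]
29. n11.sig = "xy"  ["xy"]
30. n13.key = -3  [terminal]
31. n8.depth = false  [B.val == true]
32. n8.sig = true  [A.env == true]
33. n14.pre = true  [B₀.idx > -10]
34. n15.lim = "pv"  [terminal]
35. n16.pre = true  [S₀.pre == true]
36. n17.key = 2  [terminal]
37. n18.lim = "mx"  [terminal]
38. n16.acc = 10  [10]
39. n16.hot = 3  [b.key + 1]
40. n16.mk = 7  [7]
41. n14.acc = 12  [S₁.mk + 5]
42. n14.hot = 6  [S₁.hot + 3]
43. n14.mk = 6  [S₁.acc + S₁.hot - 7]
44. n19.idx = 24  [S.acc + S.mk + 6]
45. n20.idx = 8  [8]
46. n21.fin = -3  [terminal]
47. n22.lim = "uk"  [terminal]
48. n20.val = false  [c.fin == B.idx]
49. n20.sig = "uku"  [g.lim ++ "u"]
50. n19.val = false  [B₁.val == true]
51. n19.sig = "yv"  ["yv"]
52. n7.val = true  [B₀.idx > -10]
53. n7.sig = "yyv"  ["y" ++ B₁.sig]
54. n0.acc = -4  [S₁.acc - 27]
55. n0.hot = 0  [S₁.hot * 3 - 84]
56. n0.mk = 24  [S₁.acc + 1]

24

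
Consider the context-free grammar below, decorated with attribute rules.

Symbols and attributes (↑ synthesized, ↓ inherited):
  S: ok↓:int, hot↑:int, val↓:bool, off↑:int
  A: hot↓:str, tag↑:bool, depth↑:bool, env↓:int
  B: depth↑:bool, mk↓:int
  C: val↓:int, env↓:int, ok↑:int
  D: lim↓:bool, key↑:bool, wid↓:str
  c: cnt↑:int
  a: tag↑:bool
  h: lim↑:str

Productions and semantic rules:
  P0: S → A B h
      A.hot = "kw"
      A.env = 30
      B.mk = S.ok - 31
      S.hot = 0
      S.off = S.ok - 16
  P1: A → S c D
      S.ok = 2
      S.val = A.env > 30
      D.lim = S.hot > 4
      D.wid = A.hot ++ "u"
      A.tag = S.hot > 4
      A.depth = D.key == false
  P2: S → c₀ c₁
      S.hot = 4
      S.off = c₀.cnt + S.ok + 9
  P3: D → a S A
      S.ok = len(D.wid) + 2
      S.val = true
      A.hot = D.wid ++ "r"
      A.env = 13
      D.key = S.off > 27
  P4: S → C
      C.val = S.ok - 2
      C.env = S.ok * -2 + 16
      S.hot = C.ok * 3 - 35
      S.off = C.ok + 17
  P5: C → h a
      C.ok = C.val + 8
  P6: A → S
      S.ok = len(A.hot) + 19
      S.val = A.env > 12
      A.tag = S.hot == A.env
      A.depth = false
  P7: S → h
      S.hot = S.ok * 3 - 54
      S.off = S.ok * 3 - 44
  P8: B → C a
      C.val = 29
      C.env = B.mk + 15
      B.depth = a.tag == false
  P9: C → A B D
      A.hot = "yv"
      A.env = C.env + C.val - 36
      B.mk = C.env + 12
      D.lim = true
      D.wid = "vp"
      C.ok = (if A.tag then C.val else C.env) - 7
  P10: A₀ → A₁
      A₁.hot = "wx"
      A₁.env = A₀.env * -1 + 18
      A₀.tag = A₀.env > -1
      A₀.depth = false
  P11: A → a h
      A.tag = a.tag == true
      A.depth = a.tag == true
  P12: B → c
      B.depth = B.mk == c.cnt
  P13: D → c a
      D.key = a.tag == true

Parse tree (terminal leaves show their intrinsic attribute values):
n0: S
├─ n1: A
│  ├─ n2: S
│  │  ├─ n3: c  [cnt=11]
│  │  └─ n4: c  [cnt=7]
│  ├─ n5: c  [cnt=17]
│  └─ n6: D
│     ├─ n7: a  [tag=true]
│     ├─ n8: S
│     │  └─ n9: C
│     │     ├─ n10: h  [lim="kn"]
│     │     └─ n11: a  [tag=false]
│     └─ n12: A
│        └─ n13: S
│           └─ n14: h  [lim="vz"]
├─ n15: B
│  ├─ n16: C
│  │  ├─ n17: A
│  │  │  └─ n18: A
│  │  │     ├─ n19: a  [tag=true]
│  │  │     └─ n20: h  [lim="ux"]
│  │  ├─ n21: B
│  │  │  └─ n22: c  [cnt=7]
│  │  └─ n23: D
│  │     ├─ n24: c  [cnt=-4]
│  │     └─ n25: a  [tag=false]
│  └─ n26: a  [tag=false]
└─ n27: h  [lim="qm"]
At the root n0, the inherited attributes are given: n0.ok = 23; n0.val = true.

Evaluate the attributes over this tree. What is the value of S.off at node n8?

28

1. n0.ok = 23  [given at root]
2. n0.val = true  [given at root]
3. n1.hot = "kw"  ["kw"]
4. n1.env = 30  [30]
5. n2.ok = 2  [2]
6. n2.val = false  [A.env > 30]
7. n3.cnt = 11  [terminal]
8. n4.cnt = 7  [terminal]
9. n2.hot = 4  [4]
10. n2.off = 22  [c₀.cnt + S.ok + 9]
11. n5.cnt = 17  [terminal]
12. n6.lim = false  [S.hot > 4]
13. n6.wid = "kwu"  [A.hot ++ "u"]
14. n7.tag = true  [terminal]
15. n8.ok = 5  [len(D.wid) + 2]
16. n8.val = true  [true]
17. n9.val = 3  [S.ok - 2]
18. n9.env = 6  [S.ok * -2 + 16]
19. n10.lim = "kn"  [terminal]
20. n11.tag = false  [terminal]
21. n9.ok = 11  [C.val + 8]
22. n8.hot = -2  [C.ok * 3 - 35]
23. n8.off = 28  [C.ok + 17]
24. n12.hot = "kwur"  [D.wid ++ "r"]
25. n12.env = 13  [13]
26. n13.ok = 23  [len(A.hot) + 19]
27. n13.val = true  [A.env > 12]
28. n14.lim = "vz"  [terminal]
29. n13.hot = 15  [S.ok * 3 - 54]
30. n13.off = 25  [S.ok * 3 - 44]
31. n12.tag = false  [S.hot == A.env]
32. n12.depth = false  [false]
33. n6.key = true  [S.off > 27]
34. n1.tag = false  [S.hot > 4]
35. n1.depth = false  [D.key == false]
36. n15.mk = -8  [S.ok - 31]
37. n16.val = 29  [29]
38. n16.env = 7  [B.mk + 15]
39. n17.hot = "yv"  ["yv"]
40. n17.env = 0  [C.env + C.val - 36]
41. n18.hot = "wx"  ["wx"]
42. n18.env = 18  [A₀.env * -1 + 18]
43. n19.tag = true  [terminal]
44. n20.lim = "ux"  [terminal]
45. n18.tag = true  [a.tag == true]
46. n18.depth = true  [a.tag == true]
47. n17.tag = true  [A₀.env > -1]
48. n17.depth = false  [false]
49. n21.mk = 19  [C.env + 12]
50. n22.cnt = 7  [terminal]
51. n21.depth = false  [B.mk == c.cnt]
52. n23.lim = true  [true]
53. n23.wid = "vp"  ["vp"]
54. n24.cnt = -4  [terminal]
55. n25.tag = false  [terminal]
56. n23.key = false  [a.tag == true]
57. n16.ok = 22  [(if A.tag then C.val else C.env) - 7]
58. n26.tag = false  [terminal]
59. n15.depth = true  [a.tag == false]
60. n27.lim = "qm"  [terminal]
61. n0.hot = 0  [0]
62. n0.off = 7  [S.ok - 16]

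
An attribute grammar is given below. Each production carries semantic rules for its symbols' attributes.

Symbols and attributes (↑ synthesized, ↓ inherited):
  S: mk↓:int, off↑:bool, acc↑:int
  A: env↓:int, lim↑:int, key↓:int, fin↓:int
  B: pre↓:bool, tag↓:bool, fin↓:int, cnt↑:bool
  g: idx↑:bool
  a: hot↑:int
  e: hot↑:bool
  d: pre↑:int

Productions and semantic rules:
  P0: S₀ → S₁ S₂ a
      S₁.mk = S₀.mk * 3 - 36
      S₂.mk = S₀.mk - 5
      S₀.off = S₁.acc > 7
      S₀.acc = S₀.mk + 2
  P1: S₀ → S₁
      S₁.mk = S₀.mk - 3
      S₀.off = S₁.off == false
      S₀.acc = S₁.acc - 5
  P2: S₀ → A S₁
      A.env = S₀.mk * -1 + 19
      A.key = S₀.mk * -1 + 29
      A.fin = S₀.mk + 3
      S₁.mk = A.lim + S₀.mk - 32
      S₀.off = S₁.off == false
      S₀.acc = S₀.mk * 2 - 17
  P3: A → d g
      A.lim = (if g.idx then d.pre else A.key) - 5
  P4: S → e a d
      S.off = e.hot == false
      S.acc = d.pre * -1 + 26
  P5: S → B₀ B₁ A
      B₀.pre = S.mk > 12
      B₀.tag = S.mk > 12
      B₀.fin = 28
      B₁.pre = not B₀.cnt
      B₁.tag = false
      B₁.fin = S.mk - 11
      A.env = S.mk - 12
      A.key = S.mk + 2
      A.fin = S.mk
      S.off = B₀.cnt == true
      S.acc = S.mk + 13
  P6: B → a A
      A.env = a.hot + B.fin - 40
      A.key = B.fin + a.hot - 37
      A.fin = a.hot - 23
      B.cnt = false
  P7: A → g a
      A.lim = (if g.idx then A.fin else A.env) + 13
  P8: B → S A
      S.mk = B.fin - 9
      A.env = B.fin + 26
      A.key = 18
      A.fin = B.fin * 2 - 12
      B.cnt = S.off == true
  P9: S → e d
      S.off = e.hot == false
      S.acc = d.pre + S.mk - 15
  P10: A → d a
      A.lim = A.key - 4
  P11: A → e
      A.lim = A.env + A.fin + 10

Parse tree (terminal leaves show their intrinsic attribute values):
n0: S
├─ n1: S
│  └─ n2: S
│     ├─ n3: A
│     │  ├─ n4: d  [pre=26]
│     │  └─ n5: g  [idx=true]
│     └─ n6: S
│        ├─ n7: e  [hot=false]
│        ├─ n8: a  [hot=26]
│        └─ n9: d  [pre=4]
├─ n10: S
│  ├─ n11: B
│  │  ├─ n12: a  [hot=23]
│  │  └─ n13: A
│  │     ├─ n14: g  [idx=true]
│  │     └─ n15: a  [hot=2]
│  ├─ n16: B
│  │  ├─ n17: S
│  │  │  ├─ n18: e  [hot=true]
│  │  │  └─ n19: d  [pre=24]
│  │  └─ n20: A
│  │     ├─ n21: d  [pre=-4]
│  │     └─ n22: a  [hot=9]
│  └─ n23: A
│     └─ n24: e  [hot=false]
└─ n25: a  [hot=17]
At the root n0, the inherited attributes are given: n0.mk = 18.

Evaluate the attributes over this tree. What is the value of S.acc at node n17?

2

1. n0.mk = 18  [given at root]
2. n1.mk = 18  [S₀.mk * 3 - 36]
3. n2.mk = 15  [S₀.mk - 3]
4. n3.env = 4  [S₀.mk * -1 + 19]
5. n3.key = 14  [S₀.mk * -1 + 29]
6. n3.fin = 18  [S₀.mk + 3]
7. n4.pre = 26  [terminal]
8. n5.idx = true  [terminal]
9. n3.lim = 21  [(if g.idx then d.pre else A.key) - 5]
10. n6.mk = 4  [A.lim + S₀.mk - 32]
11. n7.hot = false  [terminal]
12. n8.hot = 26  [terminal]
13. n9.pre = 4  [terminal]
14. n6.off = true  [e.hot == false]
15. n6.acc = 22  [d.pre * -1 + 26]
16. n2.off = false  [S₁.off == false]
17. n2.acc = 13  [S₀.mk * 2 - 17]
18. n1.off = true  [S₁.off == false]
19. n1.acc = 8  [S₁.acc - 5]
20. n10.mk = 13  [S₀.mk - 5]
21. n11.pre = true  [S.mk > 12]
22. n11.tag = true  [S.mk > 12]
23. n11.fin = 28  [28]
24. n12.hot = 23  [terminal]
25. n13.env = 11  [a.hot + B.fin - 40]
26. n13.key = 14  [B.fin + a.hot - 37]
27. n13.fin = 0  [a.hot - 23]
28. n14.idx = true  [terminal]
29. n15.hot = 2  [terminal]
30. n13.lim = 13  [(if g.idx then A.fin else A.env) + 13]
31. n11.cnt = false  [false]
32. n16.pre = true  [not B₀.cnt]
33. n16.tag = false  [false]
34. n16.fin = 2  [S.mk - 11]
35. n17.mk = -7  [B.fin - 9]
36. n18.hot = true  [terminal]
37. n19.pre = 24  [terminal]
38. n17.off = false  [e.hot == false]
39. n17.acc = 2  [d.pre + S.mk - 15]
40. n20.env = 28  [B.fin + 26]
41. n20.key = 18  [18]
42. n20.fin = -8  [B.fin * 2 - 12]
43. n21.pre = -4  [terminal]
44. n22.hot = 9  [terminal]
45. n20.lim = 14  [A.key - 4]
46. n16.cnt = false  [S.off == true]
47. n23.env = 1  [S.mk - 12]
48. n23.key = 15  [S.mk + 2]
49. n23.fin = 13  [S.mk]
50. n24.hot = false  [terminal]
51. n23.lim = 24  [A.env + A.fin + 10]
52. n10.off = false  [B₀.cnt == true]
53. n10.acc = 26  [S.mk + 13]
54. n25.hot = 17  [terminal]
55. n0.off = true  [S₁.acc > 7]
56. n0.acc = 20  [S₀.mk + 2]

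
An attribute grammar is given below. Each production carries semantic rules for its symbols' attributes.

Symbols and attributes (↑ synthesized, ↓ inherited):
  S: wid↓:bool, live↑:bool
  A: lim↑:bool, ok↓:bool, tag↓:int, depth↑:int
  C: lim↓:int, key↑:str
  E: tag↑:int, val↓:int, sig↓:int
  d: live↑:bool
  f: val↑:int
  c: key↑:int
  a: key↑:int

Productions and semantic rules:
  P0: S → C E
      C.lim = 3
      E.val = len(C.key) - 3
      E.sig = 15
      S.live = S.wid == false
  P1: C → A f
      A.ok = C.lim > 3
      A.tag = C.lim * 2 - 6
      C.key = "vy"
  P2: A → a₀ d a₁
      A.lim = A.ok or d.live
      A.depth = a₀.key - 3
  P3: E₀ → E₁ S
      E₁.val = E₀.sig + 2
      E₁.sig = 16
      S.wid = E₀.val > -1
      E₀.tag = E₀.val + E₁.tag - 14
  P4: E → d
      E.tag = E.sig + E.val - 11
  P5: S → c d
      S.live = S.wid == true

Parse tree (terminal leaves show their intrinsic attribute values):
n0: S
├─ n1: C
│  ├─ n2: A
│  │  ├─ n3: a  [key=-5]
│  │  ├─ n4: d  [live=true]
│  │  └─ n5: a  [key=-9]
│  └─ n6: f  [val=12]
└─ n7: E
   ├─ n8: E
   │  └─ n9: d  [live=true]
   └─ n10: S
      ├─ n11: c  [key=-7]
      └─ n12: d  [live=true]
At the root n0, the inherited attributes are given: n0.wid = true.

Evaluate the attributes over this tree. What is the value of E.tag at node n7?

1. n0.wid = true  [given at root]
2. n1.lim = 3  [3]
3. n2.ok = false  [C.lim > 3]
4. n2.tag = 0  [C.lim * 2 - 6]
5. n3.key = -5  [terminal]
6. n4.live = true  [terminal]
7. n5.key = -9  [terminal]
8. n2.lim = true  [A.ok or d.live]
9. n2.depth = -8  [a₀.key - 3]
10. n6.val = 12  [terminal]
11. n1.key = "vy"  ["vy"]
12. n7.val = -1  [len(C.key) - 3]
13. n7.sig = 15  [15]
14. n8.val = 17  [E₀.sig + 2]
15. n8.sig = 16  [16]
16. n9.live = true  [terminal]
17. n8.tag = 22  [E.sig + E.val - 11]
18. n10.wid = false  [E₀.val > -1]
19. n11.key = -7  [terminal]
20. n12.live = true  [terminal]
21. n10.live = false  [S.wid == true]
22. n7.tag = 7  [E₀.val + E₁.tag - 14]
23. n0.live = false  [S.wid == false]

7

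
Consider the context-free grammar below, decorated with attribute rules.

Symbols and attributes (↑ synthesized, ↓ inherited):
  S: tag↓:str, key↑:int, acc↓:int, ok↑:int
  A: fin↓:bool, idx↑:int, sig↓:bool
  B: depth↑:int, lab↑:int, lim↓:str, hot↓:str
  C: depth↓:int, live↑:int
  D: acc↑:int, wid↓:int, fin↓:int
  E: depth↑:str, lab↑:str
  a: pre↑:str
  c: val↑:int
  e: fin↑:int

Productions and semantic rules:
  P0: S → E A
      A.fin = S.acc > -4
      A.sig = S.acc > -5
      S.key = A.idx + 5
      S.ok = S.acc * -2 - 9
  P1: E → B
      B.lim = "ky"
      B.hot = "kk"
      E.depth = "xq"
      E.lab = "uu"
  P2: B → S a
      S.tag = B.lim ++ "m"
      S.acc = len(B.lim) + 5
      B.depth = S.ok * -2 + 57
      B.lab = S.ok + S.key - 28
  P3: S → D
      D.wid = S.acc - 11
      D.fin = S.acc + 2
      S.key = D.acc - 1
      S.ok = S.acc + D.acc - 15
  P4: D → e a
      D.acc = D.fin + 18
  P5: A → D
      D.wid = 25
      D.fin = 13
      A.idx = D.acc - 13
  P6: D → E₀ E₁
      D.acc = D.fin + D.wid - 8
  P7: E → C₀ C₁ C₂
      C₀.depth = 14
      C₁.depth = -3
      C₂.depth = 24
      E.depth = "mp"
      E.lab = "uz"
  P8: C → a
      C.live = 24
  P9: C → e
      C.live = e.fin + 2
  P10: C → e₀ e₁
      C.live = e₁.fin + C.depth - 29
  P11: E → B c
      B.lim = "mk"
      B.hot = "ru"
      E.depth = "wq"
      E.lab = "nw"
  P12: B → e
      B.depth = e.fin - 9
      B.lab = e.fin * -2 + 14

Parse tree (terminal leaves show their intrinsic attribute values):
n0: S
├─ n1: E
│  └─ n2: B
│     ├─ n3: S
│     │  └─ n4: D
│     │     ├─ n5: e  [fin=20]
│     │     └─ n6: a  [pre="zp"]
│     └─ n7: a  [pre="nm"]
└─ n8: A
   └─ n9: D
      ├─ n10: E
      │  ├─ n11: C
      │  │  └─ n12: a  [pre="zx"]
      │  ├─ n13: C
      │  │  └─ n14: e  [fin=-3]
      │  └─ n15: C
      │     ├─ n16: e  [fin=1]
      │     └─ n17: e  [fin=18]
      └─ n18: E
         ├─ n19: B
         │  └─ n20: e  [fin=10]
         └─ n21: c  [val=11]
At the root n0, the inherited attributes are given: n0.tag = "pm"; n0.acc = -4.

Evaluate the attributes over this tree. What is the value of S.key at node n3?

1. n0.tag = "pm"  [given at root]
2. n0.acc = -4  [given at root]
3. n2.lim = "ky"  ["ky"]
4. n2.hot = "kk"  ["kk"]
5. n3.tag = "kym"  [B.lim ++ "m"]
6. n3.acc = 7  [len(B.lim) + 5]
7. n4.wid = -4  [S.acc - 11]
8. n4.fin = 9  [S.acc + 2]
9. n5.fin = 20  [terminal]
10. n6.pre = "zp"  [terminal]
11. n4.acc = 27  [D.fin + 18]
12. n3.key = 26  [D.acc - 1]
13. n3.ok = 19  [S.acc + D.acc - 15]
14. n7.pre = "nm"  [terminal]
15. n2.depth = 19  [S.ok * -2 + 57]
16. n2.lab = 17  [S.ok + S.key - 28]
17. n1.depth = "xq"  ["xq"]
18. n1.lab = "uu"  ["uu"]
19. n8.fin = false  [S.acc > -4]
20. n8.sig = true  [S.acc > -5]
21. n9.wid = 25  [25]
22. n9.fin = 13  [13]
23. n11.depth = 14  [14]
24. n12.pre = "zx"  [terminal]
25. n11.live = 24  [24]
26. n13.depth = -3  [-3]
27. n14.fin = -3  [terminal]
28. n13.live = -1  [e.fin + 2]
29. n15.depth = 24  [24]
30. n16.fin = 1  [terminal]
31. n17.fin = 18  [terminal]
32. n15.live = 13  [e₁.fin + C.depth - 29]
33. n10.depth = "mp"  ["mp"]
34. n10.lab = "uz"  ["uz"]
35. n19.lim = "mk"  ["mk"]
36. n19.hot = "ru"  ["ru"]
37. n20.fin = 10  [terminal]
38. n19.depth = 1  [e.fin - 9]
39. n19.lab = -6  [e.fin * -2 + 14]
40. n21.val = 11  [terminal]
41. n18.depth = "wq"  ["wq"]
42. n18.lab = "nw"  ["nw"]
43. n9.acc = 30  [D.fin + D.wid - 8]
44. n8.idx = 17  [D.acc - 13]
45. n0.key = 22  [A.idx + 5]
46. n0.ok = -1  [S.acc * -2 - 9]

26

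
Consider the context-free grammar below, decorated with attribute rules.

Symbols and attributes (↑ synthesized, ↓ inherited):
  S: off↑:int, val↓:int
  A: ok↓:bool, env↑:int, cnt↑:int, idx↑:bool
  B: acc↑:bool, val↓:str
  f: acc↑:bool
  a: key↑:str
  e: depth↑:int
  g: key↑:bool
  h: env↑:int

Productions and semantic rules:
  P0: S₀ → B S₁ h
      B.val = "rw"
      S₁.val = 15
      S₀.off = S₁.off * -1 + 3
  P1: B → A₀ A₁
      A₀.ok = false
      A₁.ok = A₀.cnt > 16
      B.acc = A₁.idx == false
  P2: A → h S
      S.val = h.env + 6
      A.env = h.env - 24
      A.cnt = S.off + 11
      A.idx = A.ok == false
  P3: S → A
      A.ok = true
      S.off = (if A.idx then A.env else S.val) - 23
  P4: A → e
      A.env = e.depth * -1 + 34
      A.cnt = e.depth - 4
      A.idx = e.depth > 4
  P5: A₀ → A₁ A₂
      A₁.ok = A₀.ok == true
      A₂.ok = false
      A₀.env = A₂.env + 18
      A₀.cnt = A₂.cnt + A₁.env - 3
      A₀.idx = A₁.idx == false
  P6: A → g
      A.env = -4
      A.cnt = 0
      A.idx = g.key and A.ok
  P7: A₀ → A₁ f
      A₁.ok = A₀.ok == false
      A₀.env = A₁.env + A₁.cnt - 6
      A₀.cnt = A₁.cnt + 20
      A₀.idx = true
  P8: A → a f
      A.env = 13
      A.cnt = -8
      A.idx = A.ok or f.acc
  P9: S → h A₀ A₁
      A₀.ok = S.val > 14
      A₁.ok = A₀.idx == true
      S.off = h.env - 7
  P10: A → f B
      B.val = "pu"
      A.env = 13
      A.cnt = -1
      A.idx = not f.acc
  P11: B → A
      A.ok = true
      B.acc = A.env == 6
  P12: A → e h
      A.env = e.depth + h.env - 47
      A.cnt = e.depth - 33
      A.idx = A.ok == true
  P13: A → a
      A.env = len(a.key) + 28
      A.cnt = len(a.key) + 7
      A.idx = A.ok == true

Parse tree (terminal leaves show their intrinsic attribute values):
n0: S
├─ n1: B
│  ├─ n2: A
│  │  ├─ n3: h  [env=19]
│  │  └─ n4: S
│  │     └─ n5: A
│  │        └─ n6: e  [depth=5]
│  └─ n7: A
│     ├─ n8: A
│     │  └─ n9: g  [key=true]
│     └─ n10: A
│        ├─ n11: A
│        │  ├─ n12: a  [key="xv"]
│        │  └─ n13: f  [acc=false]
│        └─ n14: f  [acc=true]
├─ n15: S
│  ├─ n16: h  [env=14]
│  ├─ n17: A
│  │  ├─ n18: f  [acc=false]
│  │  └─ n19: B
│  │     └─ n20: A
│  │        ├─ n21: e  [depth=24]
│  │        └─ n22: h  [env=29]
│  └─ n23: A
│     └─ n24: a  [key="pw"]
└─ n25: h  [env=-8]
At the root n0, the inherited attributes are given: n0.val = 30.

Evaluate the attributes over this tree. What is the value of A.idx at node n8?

1. n0.val = 30  [given at root]
2. n1.val = "rw"  ["rw"]
3. n2.ok = false  [false]
4. n3.env = 19  [terminal]
5. n4.val = 25  [h.env + 6]
6. n5.ok = true  [true]
7. n6.depth = 5  [terminal]
8. n5.env = 29  [e.depth * -1 + 34]
9. n5.cnt = 1  [e.depth - 4]
10. n5.idx = true  [e.depth > 4]
11. n4.off = 6  [(if A.idx then A.env else S.val) - 23]
12. n2.env = -5  [h.env - 24]
13. n2.cnt = 17  [S.off + 11]
14. n2.idx = true  [A.ok == false]
15. n7.ok = true  [A₀.cnt > 16]
16. n8.ok = true  [A₀.ok == true]
17. n9.key = true  [terminal]
18. n8.env = -4  [-4]
19. n8.cnt = 0  [0]
20. n8.idx = true  [g.key and A.ok]
21. n10.ok = false  [false]
22. n11.ok = true  [A₀.ok == false]
23. n12.key = "xv"  [terminal]
24. n13.acc = false  [terminal]
25. n11.env = 13  [13]
26. n11.cnt = -8  [-8]
27. n11.idx = true  [A.ok or f.acc]
28. n14.acc = true  [terminal]
29. n10.env = -1  [A₁.env + A₁.cnt - 6]
30. n10.cnt = 12  [A₁.cnt + 20]
31. n10.idx = true  [true]
32. n7.env = 17  [A₂.env + 18]
33. n7.cnt = 5  [A₂.cnt + A₁.env - 3]
34. n7.idx = false  [A₁.idx == false]
35. n1.acc = true  [A₁.idx == false]
36. n15.val = 15  [15]
37. n16.env = 14  [terminal]
38. n17.ok = true  [S.val > 14]
39. n18.acc = false  [terminal]
40. n19.val = "pu"  ["pu"]
41. n20.ok = true  [true]
42. n21.depth = 24  [terminal]
43. n22.env = 29  [terminal]
44. n20.env = 6  [e.depth + h.env - 47]
45. n20.cnt = -9  [e.depth - 33]
46. n20.idx = true  [A.ok == true]
47. n19.acc = true  [A.env == 6]
48. n17.env = 13  [13]
49. n17.cnt = -1  [-1]
50. n17.idx = true  [not f.acc]
51. n23.ok = true  [A₀.idx == true]
52. n24.key = "pw"  [terminal]
53. n23.env = 30  [len(a.key) + 28]
54. n23.cnt = 9  [len(a.key) + 7]
55. n23.idx = true  [A.ok == true]
56. n15.off = 7  [h.env - 7]
57. n25.env = -8  [terminal]
58. n0.off = -4  [S₁.off * -1 + 3]

true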